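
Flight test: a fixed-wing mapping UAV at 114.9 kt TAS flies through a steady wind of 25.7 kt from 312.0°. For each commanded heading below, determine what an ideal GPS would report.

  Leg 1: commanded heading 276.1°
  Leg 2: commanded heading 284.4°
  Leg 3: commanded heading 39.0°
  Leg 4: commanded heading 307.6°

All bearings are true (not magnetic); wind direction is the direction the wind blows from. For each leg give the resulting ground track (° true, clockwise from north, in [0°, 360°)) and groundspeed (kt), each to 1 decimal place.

Leg 1: track=267.0°, groundspeed=95.3 kt
Leg 2: track=277.0°, groundspeed=92.9 kt
Leg 3: track=51.7°, groundspeed=116.4 kt
Leg 4: track=306.3°, groundspeed=89.3 kt

Leg 1: heading 276.1°; drift -9.1° → track 267.0°, groundspeed 95.3 kt
Leg 2: heading 284.4°; drift -7.4° → track 277.0°, groundspeed 92.9 kt
Leg 3: heading 39.0°; drift +12.7° → track 51.7°, groundspeed 116.4 kt
Leg 4: heading 307.6°; drift -1.3° → track 306.3°, groundspeed 89.3 kt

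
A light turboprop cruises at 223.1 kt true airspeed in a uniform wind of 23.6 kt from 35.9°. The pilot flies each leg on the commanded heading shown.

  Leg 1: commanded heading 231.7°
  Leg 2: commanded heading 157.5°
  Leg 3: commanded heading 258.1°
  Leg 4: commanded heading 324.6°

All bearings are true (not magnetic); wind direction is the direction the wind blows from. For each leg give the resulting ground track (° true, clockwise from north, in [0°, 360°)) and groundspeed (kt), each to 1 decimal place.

Leg 1: heading 231.7°; drift -1.5° → track 230.2°, groundspeed 245.9 kt
Leg 2: heading 157.5°; drift +4.9° → track 162.4°, groundspeed 236.3 kt
Leg 3: heading 258.1°; drift -3.8° → track 254.3°, groundspeed 241.1 kt
Leg 4: heading 324.6°; drift -5.9° → track 318.7°, groundspeed 216.7 kt

Leg 1: track=230.2°, groundspeed=245.9 kt
Leg 2: track=162.4°, groundspeed=236.3 kt
Leg 3: track=254.3°, groundspeed=241.1 kt
Leg 4: track=318.7°, groundspeed=216.7 kt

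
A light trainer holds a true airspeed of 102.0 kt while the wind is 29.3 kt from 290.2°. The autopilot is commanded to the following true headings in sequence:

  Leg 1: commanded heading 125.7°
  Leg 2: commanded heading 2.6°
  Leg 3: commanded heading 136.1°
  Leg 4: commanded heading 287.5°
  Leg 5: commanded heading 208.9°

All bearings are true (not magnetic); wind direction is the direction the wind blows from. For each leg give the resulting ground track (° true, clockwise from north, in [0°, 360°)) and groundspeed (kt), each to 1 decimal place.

Leg 1: track=122.3°, groundspeed=130.5 kt
Leg 2: track=19.3°, groundspeed=97.2 kt
Leg 3: track=130.4°, groundspeed=129.0 kt
Leg 4: track=286.4°, groundspeed=72.7 kt
Leg 5: track=192.4°, groundspeed=101.8 kt

Leg 1: heading 125.7°; drift -3.4° → track 122.3°, groundspeed 130.5 kt
Leg 2: heading 2.6°; drift +16.7° → track 19.3°, groundspeed 97.2 kt
Leg 3: heading 136.1°; drift -5.7° → track 130.4°, groundspeed 129.0 kt
Leg 4: heading 287.5°; drift -1.1° → track 286.4°, groundspeed 72.7 kt
Leg 5: heading 208.9°; drift -16.5° → track 192.4°, groundspeed 101.8 kt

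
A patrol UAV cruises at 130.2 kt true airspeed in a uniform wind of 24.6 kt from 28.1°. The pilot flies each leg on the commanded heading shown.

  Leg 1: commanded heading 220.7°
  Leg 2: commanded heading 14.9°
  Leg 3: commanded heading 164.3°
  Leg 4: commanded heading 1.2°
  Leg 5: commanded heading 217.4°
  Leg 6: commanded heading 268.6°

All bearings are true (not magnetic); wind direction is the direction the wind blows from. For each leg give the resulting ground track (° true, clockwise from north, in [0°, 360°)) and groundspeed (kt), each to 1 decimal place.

Leg 1: heading 220.7°; drift -2.0° → track 218.7°, groundspeed 154.3 kt
Leg 2: heading 14.9°; drift -3.0° → track 11.9°, groundspeed 106.4 kt
Leg 3: heading 164.3°; drift +6.6° → track 170.9°, groundspeed 148.9 kt
Leg 4: heading 1.2°; drift -5.9° → track 355.3°, groundspeed 108.8 kt
Leg 5: heading 217.4°; drift -1.5° → track 215.9°, groundspeed 154.5 kt
Leg 6: heading 268.6°; drift -8.6° → track 260.0°, groundspeed 143.9 kt

Leg 1: track=218.7°, groundspeed=154.3 kt
Leg 2: track=11.9°, groundspeed=106.4 kt
Leg 3: track=170.9°, groundspeed=148.9 kt
Leg 4: track=355.3°, groundspeed=108.8 kt
Leg 5: track=215.9°, groundspeed=154.5 kt
Leg 6: track=260.0°, groundspeed=143.9 kt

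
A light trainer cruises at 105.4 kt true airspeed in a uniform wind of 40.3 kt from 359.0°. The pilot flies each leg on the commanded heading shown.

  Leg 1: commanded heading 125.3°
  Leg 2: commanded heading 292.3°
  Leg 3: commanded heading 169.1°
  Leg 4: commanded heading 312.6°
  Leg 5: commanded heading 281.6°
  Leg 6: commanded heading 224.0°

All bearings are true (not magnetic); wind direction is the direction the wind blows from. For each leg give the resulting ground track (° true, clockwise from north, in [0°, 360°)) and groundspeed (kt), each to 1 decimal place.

Leg 1: track=139.4°, groundspeed=133.3 kt
Leg 2: track=269.8°, groundspeed=96.8 kt
Leg 3: track=171.8°, groundspeed=145.3 kt
Leg 4: track=292.0°, groundspeed=82.9 kt
Leg 5: track=259.4°, groundspeed=104.3 kt
Leg 6: track=212.0°, groundspeed=136.9 kt

Leg 1: heading 125.3°; drift +14.1° → track 139.4°, groundspeed 133.3 kt
Leg 2: heading 292.3°; drift -22.5° → track 269.8°, groundspeed 96.8 kt
Leg 3: heading 169.1°; drift +2.7° → track 171.8°, groundspeed 145.3 kt
Leg 4: heading 312.6°; drift -20.6° → track 292.0°, groundspeed 82.9 kt
Leg 5: heading 281.6°; drift -22.2° → track 259.4°, groundspeed 104.3 kt
Leg 6: heading 224.0°; drift -12.0° → track 212.0°, groundspeed 136.9 kt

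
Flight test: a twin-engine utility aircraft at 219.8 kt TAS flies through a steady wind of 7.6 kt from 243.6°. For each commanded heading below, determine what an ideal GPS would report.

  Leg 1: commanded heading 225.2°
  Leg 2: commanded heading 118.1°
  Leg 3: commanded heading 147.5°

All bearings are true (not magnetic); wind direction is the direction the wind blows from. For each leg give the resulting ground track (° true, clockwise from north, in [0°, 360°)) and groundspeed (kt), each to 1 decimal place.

Leg 1: heading 225.2°; drift -0.6° → track 224.6°, groundspeed 212.6 kt
Leg 2: heading 118.1°; drift -1.6° → track 116.5°, groundspeed 224.3 kt
Leg 3: heading 147.5°; drift -2.0° → track 145.5°, groundspeed 220.7 kt

Leg 1: track=224.6°, groundspeed=212.6 kt
Leg 2: track=116.5°, groundspeed=224.3 kt
Leg 3: track=145.5°, groundspeed=220.7 kt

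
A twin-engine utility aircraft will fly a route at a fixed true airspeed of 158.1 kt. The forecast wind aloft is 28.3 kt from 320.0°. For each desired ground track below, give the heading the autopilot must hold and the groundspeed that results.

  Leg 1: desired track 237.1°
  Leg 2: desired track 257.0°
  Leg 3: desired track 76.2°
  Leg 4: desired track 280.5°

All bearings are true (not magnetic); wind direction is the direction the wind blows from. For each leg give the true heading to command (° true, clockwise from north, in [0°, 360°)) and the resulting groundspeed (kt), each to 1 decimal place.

Leg 1: heading=247.3°, groundspeed=152.1 kt
Leg 2: heading=266.2°, groundspeed=143.2 kt
Leg 3: heading=67.0°, groundspeed=168.5 kt
Leg 4: heading=287.0°, groundspeed=135.2 kt

Leg 1: desired track 237.1°; wind correction +10.2° → command heading 247.3°, groundspeed 152.1 kt
Leg 2: desired track 257.0°; wind correction +9.2° → command heading 266.2°, groundspeed 143.2 kt
Leg 3: desired track 76.2°; wind correction -9.2° → command heading 67.0°, groundspeed 168.5 kt
Leg 4: desired track 280.5°; wind correction +6.5° → command heading 287.0°, groundspeed 135.2 kt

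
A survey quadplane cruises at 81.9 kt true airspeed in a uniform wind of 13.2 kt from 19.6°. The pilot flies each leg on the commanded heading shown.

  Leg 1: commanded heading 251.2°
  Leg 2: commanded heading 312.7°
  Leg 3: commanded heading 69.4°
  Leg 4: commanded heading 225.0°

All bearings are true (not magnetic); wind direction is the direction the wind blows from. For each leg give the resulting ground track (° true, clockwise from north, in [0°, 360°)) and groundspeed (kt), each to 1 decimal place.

Leg 1: heading 251.2°; drift -6.5° → track 244.7°, groundspeed 90.7 kt
Leg 2: heading 312.7°; drift -9.0° → track 303.7°, groundspeed 77.7 kt
Leg 3: heading 69.4°; drift +7.8° → track 77.2°, groundspeed 74.1 kt
Leg 4: heading 225.0°; drift -3.5° → track 221.5°, groundspeed 94.0 kt

Leg 1: track=244.7°, groundspeed=90.7 kt
Leg 2: track=303.7°, groundspeed=77.7 kt
Leg 3: track=77.2°, groundspeed=74.1 kt
Leg 4: track=221.5°, groundspeed=94.0 kt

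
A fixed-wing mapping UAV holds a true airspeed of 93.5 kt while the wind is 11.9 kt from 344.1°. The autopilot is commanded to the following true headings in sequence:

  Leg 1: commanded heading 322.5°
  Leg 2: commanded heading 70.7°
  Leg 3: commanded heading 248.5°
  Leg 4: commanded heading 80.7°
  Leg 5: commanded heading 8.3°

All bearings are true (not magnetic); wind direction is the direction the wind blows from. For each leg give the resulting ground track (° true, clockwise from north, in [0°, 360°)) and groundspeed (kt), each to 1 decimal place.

Leg 1: heading 322.5°; drift -3.0° → track 319.5°, groundspeed 82.6 kt
Leg 2: heading 70.7°; drift +7.3° → track 78.0°, groundspeed 93.6 kt
Leg 3: heading 248.5°; drift -7.1° → track 241.4°, groundspeed 95.4 kt
Leg 4: heading 80.7°; drift +7.1° → track 87.8°, groundspeed 95.6 kt
Leg 5: heading 8.3°; drift +3.4° → track 11.7°, groundspeed 82.8 kt

Leg 1: track=319.5°, groundspeed=82.6 kt
Leg 2: track=78.0°, groundspeed=93.6 kt
Leg 3: track=241.4°, groundspeed=95.4 kt
Leg 4: track=87.8°, groundspeed=95.6 kt
Leg 5: track=11.7°, groundspeed=82.8 kt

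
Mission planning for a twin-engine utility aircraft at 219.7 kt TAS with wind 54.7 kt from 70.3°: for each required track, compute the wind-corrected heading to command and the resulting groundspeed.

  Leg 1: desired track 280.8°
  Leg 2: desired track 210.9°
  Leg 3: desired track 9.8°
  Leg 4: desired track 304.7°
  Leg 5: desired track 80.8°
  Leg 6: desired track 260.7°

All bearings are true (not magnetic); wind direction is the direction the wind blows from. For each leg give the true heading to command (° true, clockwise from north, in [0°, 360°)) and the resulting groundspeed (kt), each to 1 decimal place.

Leg 1: desired track 280.8°; wind correction +7.3° → command heading 288.1°, groundspeed 265.1 kt
Leg 2: desired track 210.9°; wind correction -9.1° → command heading 201.8°, groundspeed 259.2 kt
Leg 3: desired track 9.8°; wind correction +12.5° → command heading 22.3°, groundspeed 187.5 kt
Leg 4: desired track 304.7°; wind correction +11.7° → command heading 316.4°, groundspeed 247.0 kt
Leg 5: desired track 80.8°; wind correction -2.6° → command heading 78.2°, groundspeed 165.7 kt
Leg 6: desired track 260.7°; wind correction +2.6° → command heading 263.3°, groundspeed 273.3 kt

Leg 1: heading=288.1°, groundspeed=265.1 kt
Leg 2: heading=201.8°, groundspeed=259.2 kt
Leg 3: heading=22.3°, groundspeed=187.5 kt
Leg 4: heading=316.4°, groundspeed=247.0 kt
Leg 5: heading=78.2°, groundspeed=165.7 kt
Leg 6: heading=263.3°, groundspeed=273.3 kt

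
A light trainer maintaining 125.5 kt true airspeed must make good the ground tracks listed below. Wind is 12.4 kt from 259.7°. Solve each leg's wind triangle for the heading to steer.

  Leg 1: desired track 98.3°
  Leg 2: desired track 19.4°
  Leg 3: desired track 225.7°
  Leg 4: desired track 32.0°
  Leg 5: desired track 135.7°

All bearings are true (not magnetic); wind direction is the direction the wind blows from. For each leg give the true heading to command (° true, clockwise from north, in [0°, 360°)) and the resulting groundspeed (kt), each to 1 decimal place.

Leg 1: desired track 98.3°; wind correction +1.8° → command heading 100.1°, groundspeed 137.2 kt
Leg 2: desired track 19.4°; wind correction -4.9° → command heading 14.5°, groundspeed 131.2 kt
Leg 3: desired track 225.7°; wind correction +3.2° → command heading 228.9°, groundspeed 115.0 kt
Leg 4: desired track 32.0°; wind correction -4.2° → command heading 27.8°, groundspeed 133.5 kt
Leg 5: desired track 135.7°; wind correction +4.7° → command heading 140.4°, groundspeed 132.0 kt

Leg 1: heading=100.1°, groundspeed=137.2 kt
Leg 2: heading=14.5°, groundspeed=131.2 kt
Leg 3: heading=228.9°, groundspeed=115.0 kt
Leg 4: heading=27.8°, groundspeed=133.5 kt
Leg 5: heading=140.4°, groundspeed=132.0 kt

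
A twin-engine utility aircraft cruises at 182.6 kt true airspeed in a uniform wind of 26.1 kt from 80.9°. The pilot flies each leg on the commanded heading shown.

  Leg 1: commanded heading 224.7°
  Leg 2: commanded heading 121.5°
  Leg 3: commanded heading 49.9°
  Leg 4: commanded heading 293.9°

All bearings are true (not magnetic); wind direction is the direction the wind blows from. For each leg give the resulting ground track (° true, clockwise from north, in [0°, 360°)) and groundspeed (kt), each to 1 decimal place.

Leg 1: track=229.0°, groundspeed=204.2 kt
Leg 2: track=127.5°, groundspeed=163.7 kt
Leg 3: track=45.1°, groundspeed=160.8 kt
Leg 4: track=289.9°, groundspeed=205.0 kt

Leg 1: heading 224.7°; drift +4.3° → track 229.0°, groundspeed 204.2 kt
Leg 2: heading 121.5°; drift +6.0° → track 127.5°, groundspeed 163.7 kt
Leg 3: heading 49.9°; drift -4.8° → track 45.1°, groundspeed 160.8 kt
Leg 4: heading 293.9°; drift -4.0° → track 289.9°, groundspeed 205.0 kt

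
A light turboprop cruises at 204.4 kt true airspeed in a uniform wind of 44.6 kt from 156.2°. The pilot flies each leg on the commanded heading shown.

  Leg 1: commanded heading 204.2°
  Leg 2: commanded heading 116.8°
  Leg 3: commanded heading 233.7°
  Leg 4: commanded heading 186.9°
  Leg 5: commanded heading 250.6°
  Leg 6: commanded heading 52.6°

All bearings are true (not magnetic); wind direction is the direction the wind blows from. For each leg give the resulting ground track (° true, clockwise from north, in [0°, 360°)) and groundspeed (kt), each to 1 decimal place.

Leg 1: heading 204.2°; drift +10.8° → track 215.0°, groundspeed 177.7 kt
Leg 2: heading 116.8°; drift -9.5° → track 107.3°, groundspeed 172.3 kt
Leg 3: heading 233.7°; drift +12.6° → track 246.3°, groundspeed 199.6 kt
Leg 4: heading 186.9°; drift +7.8° → track 194.7°, groundspeed 167.6 kt
Leg 5: heading 250.6°; drift +12.1° → track 262.7°, groundspeed 212.5 kt
Leg 6: heading 52.6°; drift -11.4° → track 41.2°, groundspeed 219.2 kt

Leg 1: track=215.0°, groundspeed=177.7 kt
Leg 2: track=107.3°, groundspeed=172.3 kt
Leg 3: track=246.3°, groundspeed=199.6 kt
Leg 4: track=194.7°, groundspeed=167.6 kt
Leg 5: track=262.7°, groundspeed=212.5 kt
Leg 6: track=41.2°, groundspeed=219.2 kt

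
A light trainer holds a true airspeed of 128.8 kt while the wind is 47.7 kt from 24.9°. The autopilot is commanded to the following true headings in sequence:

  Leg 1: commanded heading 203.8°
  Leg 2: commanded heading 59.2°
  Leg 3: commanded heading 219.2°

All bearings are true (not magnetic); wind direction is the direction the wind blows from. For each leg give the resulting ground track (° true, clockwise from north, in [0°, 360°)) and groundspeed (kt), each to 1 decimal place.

Leg 1: track=204.1°, groundspeed=176.5 kt
Leg 2: track=75.9°, groundspeed=93.3 kt
Leg 3: track=215.3°, groundspeed=175.4 kt

Leg 1: heading 203.8°; drift +0.3° → track 204.1°, groundspeed 176.5 kt
Leg 2: heading 59.2°; drift +16.7° → track 75.9°, groundspeed 93.3 kt
Leg 3: heading 219.2°; drift -3.9° → track 215.3°, groundspeed 175.4 kt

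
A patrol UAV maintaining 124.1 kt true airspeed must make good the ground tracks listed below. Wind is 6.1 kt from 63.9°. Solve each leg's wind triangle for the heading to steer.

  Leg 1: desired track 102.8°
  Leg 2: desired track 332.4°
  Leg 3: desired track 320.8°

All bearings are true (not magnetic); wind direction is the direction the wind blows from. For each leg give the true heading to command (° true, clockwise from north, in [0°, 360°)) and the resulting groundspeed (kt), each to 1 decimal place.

Leg 1: desired track 102.8°; wind correction -1.8° → command heading 101.0°, groundspeed 119.3 kt
Leg 2: desired track 332.4°; wind correction +2.8° → command heading 335.2°, groundspeed 124.1 kt
Leg 3: desired track 320.8°; wind correction +2.7° → command heading 323.5°, groundspeed 125.3 kt

Leg 1: heading=101.0°, groundspeed=119.3 kt
Leg 2: heading=335.2°, groundspeed=124.1 kt
Leg 3: heading=323.5°, groundspeed=125.3 kt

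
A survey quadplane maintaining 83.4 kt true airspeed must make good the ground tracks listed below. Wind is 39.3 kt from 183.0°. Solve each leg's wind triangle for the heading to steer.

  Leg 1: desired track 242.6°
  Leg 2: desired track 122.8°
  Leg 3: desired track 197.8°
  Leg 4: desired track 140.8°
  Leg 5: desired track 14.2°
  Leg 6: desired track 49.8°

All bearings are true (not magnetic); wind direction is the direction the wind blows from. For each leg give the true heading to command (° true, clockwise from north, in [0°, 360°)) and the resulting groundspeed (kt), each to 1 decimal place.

Leg 1: heading=218.6°, groundspeed=56.3 kt
Leg 2: heading=146.9°, groundspeed=56.6 kt
Leg 3: heading=190.9°, groundspeed=44.8 kt
Leg 4: heading=159.3°, groundspeed=50.0 kt
Leg 5: heading=19.5°, groundspeed=121.6 kt
Leg 6: heading=69.9°, groundspeed=105.2 kt

Leg 1: desired track 242.6°; wind correction -24.0° → command heading 218.6°, groundspeed 56.3 kt
Leg 2: desired track 122.8°; wind correction +24.1° → command heading 146.9°, groundspeed 56.6 kt
Leg 3: desired track 197.8°; wind correction -6.9° → command heading 190.9°, groundspeed 44.8 kt
Leg 4: desired track 140.8°; wind correction +18.5° → command heading 159.3°, groundspeed 50.0 kt
Leg 5: desired track 14.2°; wind correction +5.3° → command heading 19.5°, groundspeed 121.6 kt
Leg 6: desired track 49.8°; wind correction +20.1° → command heading 69.9°, groundspeed 105.2 kt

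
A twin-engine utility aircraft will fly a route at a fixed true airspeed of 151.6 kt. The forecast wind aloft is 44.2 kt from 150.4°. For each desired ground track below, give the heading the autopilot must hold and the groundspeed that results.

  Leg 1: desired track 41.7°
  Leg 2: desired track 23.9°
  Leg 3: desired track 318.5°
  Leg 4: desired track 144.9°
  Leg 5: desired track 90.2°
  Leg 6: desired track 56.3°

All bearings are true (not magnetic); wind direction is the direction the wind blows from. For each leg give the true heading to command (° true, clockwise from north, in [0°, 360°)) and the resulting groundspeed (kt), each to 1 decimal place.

Leg 1: desired track 41.7°; wind correction +16.0° → command heading 57.7°, groundspeed 159.9 kt
Leg 2: desired track 23.9°; wind correction +13.6° → command heading 37.5°, groundspeed 173.7 kt
Leg 3: desired track 318.5°; wind correction -3.4° → command heading 315.1°, groundspeed 194.6 kt
Leg 4: desired track 144.9°; wind correction +1.6° → command heading 146.5°, groundspeed 107.5 kt
Leg 5: desired track 90.2°; wind correction +14.7° → command heading 104.9°, groundspeed 124.7 kt
Leg 6: desired track 56.3°; wind correction +16.9° → command heading 73.2°, groundspeed 148.2 kt

Leg 1: heading=57.7°, groundspeed=159.9 kt
Leg 2: heading=37.5°, groundspeed=173.7 kt
Leg 3: heading=315.1°, groundspeed=194.6 kt
Leg 4: heading=146.5°, groundspeed=107.5 kt
Leg 5: heading=104.9°, groundspeed=124.7 kt
Leg 6: heading=73.2°, groundspeed=148.2 kt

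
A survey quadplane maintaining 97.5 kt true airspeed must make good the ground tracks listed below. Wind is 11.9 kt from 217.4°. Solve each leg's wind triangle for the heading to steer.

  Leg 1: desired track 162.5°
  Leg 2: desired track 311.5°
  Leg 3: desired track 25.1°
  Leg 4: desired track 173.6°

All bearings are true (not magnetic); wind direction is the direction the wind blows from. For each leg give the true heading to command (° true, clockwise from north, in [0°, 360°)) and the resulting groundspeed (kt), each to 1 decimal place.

Leg 1: heading=168.2°, groundspeed=90.2 kt
Leg 2: heading=304.5°, groundspeed=97.6 kt
Leg 3: heading=23.6°, groundspeed=109.1 kt
Leg 4: heading=178.4°, groundspeed=88.6 kt

Leg 1: desired track 162.5°; wind correction +5.7° → command heading 168.2°, groundspeed 90.2 kt
Leg 2: desired track 311.5°; wind correction -7.0° → command heading 304.5°, groundspeed 97.6 kt
Leg 3: desired track 25.1°; wind correction -1.5° → command heading 23.6°, groundspeed 109.1 kt
Leg 4: desired track 173.6°; wind correction +4.8° → command heading 178.4°, groundspeed 88.6 kt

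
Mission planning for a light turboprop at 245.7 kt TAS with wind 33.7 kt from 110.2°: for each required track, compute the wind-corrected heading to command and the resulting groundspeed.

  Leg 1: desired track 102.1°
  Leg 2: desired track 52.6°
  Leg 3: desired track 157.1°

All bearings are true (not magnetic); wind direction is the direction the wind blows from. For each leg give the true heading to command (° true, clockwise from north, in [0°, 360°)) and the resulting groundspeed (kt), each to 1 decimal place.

Leg 1: heading=103.2°, groundspeed=212.3 kt
Leg 2: heading=59.3°, groundspeed=226.0 kt
Leg 3: heading=151.4°, groundspeed=221.4 kt

Leg 1: desired track 102.1°; wind correction +1.1° → command heading 103.2°, groundspeed 212.3 kt
Leg 2: desired track 52.6°; wind correction +6.7° → command heading 59.3°, groundspeed 226.0 kt
Leg 3: desired track 157.1°; wind correction -5.7° → command heading 151.4°, groundspeed 221.4 kt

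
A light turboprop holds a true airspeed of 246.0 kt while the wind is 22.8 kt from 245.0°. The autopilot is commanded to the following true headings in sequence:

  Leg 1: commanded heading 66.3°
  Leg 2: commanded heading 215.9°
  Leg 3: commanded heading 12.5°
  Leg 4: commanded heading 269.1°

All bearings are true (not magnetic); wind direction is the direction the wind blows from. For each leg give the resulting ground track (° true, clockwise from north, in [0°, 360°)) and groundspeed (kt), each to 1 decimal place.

Leg 1: track=66.2°, groundspeed=268.8 kt
Leg 2: track=213.1°, groundspeed=226.3 kt
Leg 3: track=16.5°, groundspeed=260.5 kt
Leg 4: track=271.5°, groundspeed=225.4 kt

Leg 1: heading 66.3°; drift -0.1° → track 66.2°, groundspeed 268.8 kt
Leg 2: heading 215.9°; drift -2.8° → track 213.1°, groundspeed 226.3 kt
Leg 3: heading 12.5°; drift +4.0° → track 16.5°, groundspeed 260.5 kt
Leg 4: heading 269.1°; drift +2.4° → track 271.5°, groundspeed 225.4 kt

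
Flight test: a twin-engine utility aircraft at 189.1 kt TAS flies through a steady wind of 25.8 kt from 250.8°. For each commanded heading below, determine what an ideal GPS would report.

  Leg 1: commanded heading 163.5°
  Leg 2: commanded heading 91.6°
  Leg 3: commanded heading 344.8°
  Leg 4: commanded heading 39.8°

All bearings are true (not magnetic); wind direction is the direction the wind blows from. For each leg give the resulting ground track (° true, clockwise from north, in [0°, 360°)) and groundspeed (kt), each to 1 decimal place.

Leg 1: track=155.7°, groundspeed=189.6 kt
Leg 2: track=89.1°, groundspeed=213.4 kt
Leg 3: track=352.5°, groundspeed=192.6 kt
Leg 4: track=43.4°, groundspeed=211.6 kt

Leg 1: heading 163.5°; drift -7.8° → track 155.7°, groundspeed 189.6 kt
Leg 2: heading 91.6°; drift -2.5° → track 89.1°, groundspeed 213.4 kt
Leg 3: heading 344.8°; drift +7.7° → track 352.5°, groundspeed 192.6 kt
Leg 4: heading 39.8°; drift +3.6° → track 43.4°, groundspeed 211.6 kt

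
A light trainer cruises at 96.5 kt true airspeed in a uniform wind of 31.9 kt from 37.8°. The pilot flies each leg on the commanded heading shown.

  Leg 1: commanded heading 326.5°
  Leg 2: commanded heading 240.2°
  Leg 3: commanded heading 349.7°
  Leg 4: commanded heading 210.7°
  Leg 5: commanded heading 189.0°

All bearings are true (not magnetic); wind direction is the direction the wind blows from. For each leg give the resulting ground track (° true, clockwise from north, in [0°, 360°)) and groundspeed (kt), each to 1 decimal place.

Leg 1: track=307.2°, groundspeed=91.4 kt
Leg 2: track=234.7°, groundspeed=126.6 kt
Leg 3: track=332.2°, groundspeed=78.9 kt
Leg 4: track=212.5°, groundspeed=128.2 kt
Leg 5: track=196.0°, groundspeed=125.4 kt

Leg 1: heading 326.5°; drift -19.3° → track 307.2°, groundspeed 91.4 kt
Leg 2: heading 240.2°; drift -5.5° → track 234.7°, groundspeed 126.6 kt
Leg 3: heading 349.7°; drift -17.5° → track 332.2°, groundspeed 78.9 kt
Leg 4: heading 210.7°; drift +1.8° → track 212.5°, groundspeed 128.2 kt
Leg 5: heading 189.0°; drift +7.0° → track 196.0°, groundspeed 125.4 kt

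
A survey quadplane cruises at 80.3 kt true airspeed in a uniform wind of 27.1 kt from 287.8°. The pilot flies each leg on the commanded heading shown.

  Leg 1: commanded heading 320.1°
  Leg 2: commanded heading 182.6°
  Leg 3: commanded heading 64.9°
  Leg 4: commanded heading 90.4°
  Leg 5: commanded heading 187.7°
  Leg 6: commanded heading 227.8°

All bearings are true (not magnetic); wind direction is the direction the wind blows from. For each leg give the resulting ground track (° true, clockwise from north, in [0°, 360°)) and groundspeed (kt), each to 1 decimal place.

Leg 1: track=334.3°, groundspeed=59.2 kt
Leg 2: track=165.9°, groundspeed=91.2 kt
Leg 3: track=75.3°, groundspeed=101.8 kt
Leg 4: track=94.8°, groundspeed=106.5 kt
Leg 5: track=170.3°, groundspeed=89.1 kt
Leg 6: track=208.4°, groundspeed=70.8 kt

Leg 1: heading 320.1°; drift +14.2° → track 334.3°, groundspeed 59.2 kt
Leg 2: heading 182.6°; drift -16.7° → track 165.9°, groundspeed 91.2 kt
Leg 3: heading 64.9°; drift +10.4° → track 75.3°, groundspeed 101.8 kt
Leg 4: heading 90.4°; drift +4.4° → track 94.8°, groundspeed 106.5 kt
Leg 5: heading 187.7°; drift -17.4° → track 170.3°, groundspeed 89.1 kt
Leg 6: heading 227.8°; drift -19.4° → track 208.4°, groundspeed 70.8 kt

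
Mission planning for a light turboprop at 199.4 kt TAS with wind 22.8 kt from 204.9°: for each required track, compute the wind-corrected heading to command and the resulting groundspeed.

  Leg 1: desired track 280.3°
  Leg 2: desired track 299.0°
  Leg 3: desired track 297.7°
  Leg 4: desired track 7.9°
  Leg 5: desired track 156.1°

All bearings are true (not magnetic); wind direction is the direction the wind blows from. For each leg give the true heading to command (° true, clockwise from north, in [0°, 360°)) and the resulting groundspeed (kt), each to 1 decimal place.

Leg 1: heading=273.9°, groundspeed=192.4 kt
Leg 2: heading=292.5°, groundspeed=199.7 kt
Leg 3: heading=291.1°, groundspeed=199.2 kt
Leg 4: heading=6.0°, groundspeed=221.1 kt
Leg 5: heading=161.0°, groundspeed=183.6 kt

Leg 1: desired track 280.3°; wind correction -6.4° → command heading 273.9°, groundspeed 192.4 kt
Leg 2: desired track 299.0°; wind correction -6.5° → command heading 292.5°, groundspeed 199.7 kt
Leg 3: desired track 297.7°; wind correction -6.6° → command heading 291.1°, groundspeed 199.2 kt
Leg 4: desired track 7.9°; wind correction -1.9° → command heading 6.0°, groundspeed 221.1 kt
Leg 5: desired track 156.1°; wind correction +4.9° → command heading 161.0°, groundspeed 183.6 kt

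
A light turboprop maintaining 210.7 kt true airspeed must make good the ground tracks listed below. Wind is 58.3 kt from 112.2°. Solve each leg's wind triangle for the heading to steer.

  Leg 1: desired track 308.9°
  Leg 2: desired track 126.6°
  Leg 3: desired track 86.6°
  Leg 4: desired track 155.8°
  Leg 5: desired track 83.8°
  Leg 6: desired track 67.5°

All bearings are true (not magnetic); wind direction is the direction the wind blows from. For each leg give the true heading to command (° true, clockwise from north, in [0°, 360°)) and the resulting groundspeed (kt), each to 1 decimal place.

Leg 1: heading=313.5°, groundspeed=265.9 kt
Leg 2: heading=122.7°, groundspeed=153.7 kt
Leg 3: heading=93.5°, groundspeed=156.6 kt
Leg 4: heading=144.8°, groundspeed=164.6 kt
Leg 5: heading=91.4°, groundspeed=157.6 kt
Leg 6: heading=78.7°, groundspeed=165.2 kt

Leg 1: desired track 308.9°; wind correction +4.6° → command heading 313.5°, groundspeed 265.9 kt
Leg 2: desired track 126.6°; wind correction -3.9° → command heading 122.7°, groundspeed 153.7 kt
Leg 3: desired track 86.6°; wind correction +6.9° → command heading 93.5°, groundspeed 156.6 kt
Leg 4: desired track 155.8°; wind correction -11.0° → command heading 144.8°, groundspeed 164.6 kt
Leg 5: desired track 83.8°; wind correction +7.6° → command heading 91.4°, groundspeed 157.6 kt
Leg 6: desired track 67.5°; wind correction +11.2° → command heading 78.7°, groundspeed 165.2 kt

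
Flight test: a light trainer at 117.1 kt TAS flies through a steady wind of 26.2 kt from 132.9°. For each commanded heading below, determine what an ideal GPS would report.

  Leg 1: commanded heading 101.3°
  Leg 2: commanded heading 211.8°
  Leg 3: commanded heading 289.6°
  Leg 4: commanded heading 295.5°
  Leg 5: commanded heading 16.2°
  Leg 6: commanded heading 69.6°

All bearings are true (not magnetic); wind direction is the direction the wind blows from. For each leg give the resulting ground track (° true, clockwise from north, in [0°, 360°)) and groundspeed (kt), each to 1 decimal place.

Leg 1: track=93.1°, groundspeed=95.8 kt
Leg 2: track=224.7°, groundspeed=115.0 kt
Leg 3: track=293.8°, groundspeed=141.5 kt
Leg 4: track=298.7°, groundspeed=142.3 kt
Leg 5: track=5.9°, groundspeed=131.0 kt
Leg 6: track=57.1°, groundspeed=107.9 kt

Leg 1: heading 101.3°; drift -8.2° → track 93.1°, groundspeed 95.8 kt
Leg 2: heading 211.8°; drift +12.9° → track 224.7°, groundspeed 115.0 kt
Leg 3: heading 289.6°; drift +4.2° → track 293.8°, groundspeed 141.5 kt
Leg 4: heading 295.5°; drift +3.2° → track 298.7°, groundspeed 142.3 kt
Leg 5: heading 16.2°; drift -10.3° → track 5.9°, groundspeed 131.0 kt
Leg 6: heading 69.6°; drift -12.5° → track 57.1°, groundspeed 107.9 kt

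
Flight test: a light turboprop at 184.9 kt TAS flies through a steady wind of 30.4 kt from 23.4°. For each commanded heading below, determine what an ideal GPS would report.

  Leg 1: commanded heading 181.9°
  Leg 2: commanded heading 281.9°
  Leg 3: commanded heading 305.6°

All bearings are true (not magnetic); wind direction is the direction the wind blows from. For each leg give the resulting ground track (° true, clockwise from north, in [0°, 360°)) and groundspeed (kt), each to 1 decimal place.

Leg 1: heading 181.9°; drift +3.0° → track 184.9°, groundspeed 213.5 kt
Leg 2: heading 281.9°; drift -8.9° → track 273.0°, groundspeed 193.3 kt
Leg 3: heading 305.6°; drift -9.5° → track 296.1°, groundspeed 180.9 kt

Leg 1: track=184.9°, groundspeed=213.5 kt
Leg 2: track=273.0°, groundspeed=193.3 kt
Leg 3: track=296.1°, groundspeed=180.9 kt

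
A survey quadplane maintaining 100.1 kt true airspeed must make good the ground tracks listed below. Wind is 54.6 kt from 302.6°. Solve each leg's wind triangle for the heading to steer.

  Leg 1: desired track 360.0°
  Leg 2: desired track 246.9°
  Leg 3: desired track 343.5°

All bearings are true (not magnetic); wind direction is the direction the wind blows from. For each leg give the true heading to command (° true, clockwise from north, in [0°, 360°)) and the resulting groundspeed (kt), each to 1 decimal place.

Leg 1: heading=332.6°, groundspeed=59.5 kt
Leg 2: heading=273.7°, groundspeed=58.6 kt
Leg 3: heading=322.6°, groundspeed=52.2 kt

Leg 1: desired track 360.0°; wind correction -27.4° → command heading 332.6°, groundspeed 59.5 kt
Leg 2: desired track 246.9°; wind correction +26.8° → command heading 273.7°, groundspeed 58.6 kt
Leg 3: desired track 343.5°; wind correction -20.9° → command heading 322.6°, groundspeed 52.2 kt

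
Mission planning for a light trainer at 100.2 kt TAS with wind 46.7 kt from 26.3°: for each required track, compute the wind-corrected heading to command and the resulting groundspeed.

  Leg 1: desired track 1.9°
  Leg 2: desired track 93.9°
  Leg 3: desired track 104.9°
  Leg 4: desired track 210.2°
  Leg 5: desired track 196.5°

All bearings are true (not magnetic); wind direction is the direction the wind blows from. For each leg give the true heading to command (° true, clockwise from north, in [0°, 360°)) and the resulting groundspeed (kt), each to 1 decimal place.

Leg 1: heading=13.0°, groundspeed=55.8 kt
Leg 2: heading=68.4°, groundspeed=72.6 kt
Leg 3: heading=77.7°, groundspeed=79.9 kt
Leg 4: heading=212.0°, groundspeed=146.7 kt
Leg 5: heading=191.9°, groundspeed=145.9 kt

Leg 1: desired track 1.9°; wind correction +11.1° → command heading 13.0°, groundspeed 55.8 kt
Leg 2: desired track 93.9°; wind correction -25.5° → command heading 68.4°, groundspeed 72.6 kt
Leg 3: desired track 104.9°; wind correction -27.2° → command heading 77.7°, groundspeed 79.9 kt
Leg 4: desired track 210.2°; wind correction +1.8° → command heading 212.0°, groundspeed 146.7 kt
Leg 5: desired track 196.5°; wind correction -4.6° → command heading 191.9°, groundspeed 145.9 kt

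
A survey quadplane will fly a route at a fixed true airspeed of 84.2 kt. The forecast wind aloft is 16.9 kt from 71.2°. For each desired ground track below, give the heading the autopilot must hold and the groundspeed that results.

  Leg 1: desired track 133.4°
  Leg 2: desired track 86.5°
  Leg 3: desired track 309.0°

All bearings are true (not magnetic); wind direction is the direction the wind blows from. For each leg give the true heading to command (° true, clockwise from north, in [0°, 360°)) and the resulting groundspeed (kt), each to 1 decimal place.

Leg 1: desired track 133.4°; wind correction -10.2° → command heading 123.2°, groundspeed 75.0 kt
Leg 2: desired track 86.5°; wind correction -3.0° → command heading 83.5°, groundspeed 67.8 kt
Leg 3: desired track 309.0°; wind correction +9.8° → command heading 318.8°, groundspeed 92.0 kt

Leg 1: heading=123.2°, groundspeed=75.0 kt
Leg 2: heading=83.5°, groundspeed=67.8 kt
Leg 3: heading=318.8°, groundspeed=92.0 kt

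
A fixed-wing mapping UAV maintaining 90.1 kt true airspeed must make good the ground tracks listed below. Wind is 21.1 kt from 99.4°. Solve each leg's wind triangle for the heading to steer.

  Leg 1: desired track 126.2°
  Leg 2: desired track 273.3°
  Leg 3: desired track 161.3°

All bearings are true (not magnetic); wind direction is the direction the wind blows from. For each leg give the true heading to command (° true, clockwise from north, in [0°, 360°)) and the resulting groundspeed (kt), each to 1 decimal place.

Leg 1: desired track 126.2°; wind correction -6.1° → command heading 120.1°, groundspeed 70.8 kt
Leg 2: desired track 273.3°; wind correction -1.4° → command heading 271.9°, groundspeed 111.1 kt
Leg 3: desired track 161.3°; wind correction -11.9° → command heading 149.4°, groundspeed 78.2 kt

Leg 1: heading=120.1°, groundspeed=70.8 kt
Leg 2: heading=271.9°, groundspeed=111.1 kt
Leg 3: heading=149.4°, groundspeed=78.2 kt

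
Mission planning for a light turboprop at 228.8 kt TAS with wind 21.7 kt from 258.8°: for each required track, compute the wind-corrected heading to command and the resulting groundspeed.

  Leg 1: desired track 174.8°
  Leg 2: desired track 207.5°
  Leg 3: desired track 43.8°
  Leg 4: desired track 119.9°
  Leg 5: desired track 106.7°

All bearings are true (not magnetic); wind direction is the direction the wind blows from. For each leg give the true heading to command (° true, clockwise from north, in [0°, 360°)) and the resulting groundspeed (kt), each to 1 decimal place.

Leg 1: heading=180.2°, groundspeed=225.5 kt
Leg 2: heading=211.7°, groundspeed=214.6 kt
Leg 3: heading=40.7°, groundspeed=246.2 kt
Leg 4: heading=123.5°, groundspeed=244.7 kt
Leg 5: heading=109.2°, groundspeed=247.8 kt

Leg 1: desired track 174.8°; wind correction +5.4° → command heading 180.2°, groundspeed 225.5 kt
Leg 2: desired track 207.5°; wind correction +4.2° → command heading 211.7°, groundspeed 214.6 kt
Leg 3: desired track 43.8°; wind correction -3.1° → command heading 40.7°, groundspeed 246.2 kt
Leg 4: desired track 119.9°; wind correction +3.6° → command heading 123.5°, groundspeed 244.7 kt
Leg 5: desired track 106.7°; wind correction +2.5° → command heading 109.2°, groundspeed 247.8 kt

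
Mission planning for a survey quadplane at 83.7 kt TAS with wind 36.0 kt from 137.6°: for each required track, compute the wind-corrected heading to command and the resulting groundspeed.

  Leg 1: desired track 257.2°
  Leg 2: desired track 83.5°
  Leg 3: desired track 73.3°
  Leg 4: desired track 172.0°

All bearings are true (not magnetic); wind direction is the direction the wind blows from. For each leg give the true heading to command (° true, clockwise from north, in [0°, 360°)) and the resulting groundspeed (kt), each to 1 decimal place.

Leg 1: desired track 257.2°; wind correction -22.0° → command heading 235.2°, groundspeed 95.4 kt
Leg 2: desired track 83.5°; wind correction +20.4° → command heading 103.9°, groundspeed 57.3 kt
Leg 3: desired track 73.3°; wind correction +22.8° → command heading 96.1°, groundspeed 61.5 kt
Leg 4: desired track 172.0°; wind correction -14.1° → command heading 157.9°, groundspeed 51.5 kt

Leg 1: heading=235.2°, groundspeed=95.4 kt
Leg 2: heading=103.9°, groundspeed=57.3 kt
Leg 3: heading=96.1°, groundspeed=61.5 kt
Leg 4: heading=157.9°, groundspeed=51.5 kt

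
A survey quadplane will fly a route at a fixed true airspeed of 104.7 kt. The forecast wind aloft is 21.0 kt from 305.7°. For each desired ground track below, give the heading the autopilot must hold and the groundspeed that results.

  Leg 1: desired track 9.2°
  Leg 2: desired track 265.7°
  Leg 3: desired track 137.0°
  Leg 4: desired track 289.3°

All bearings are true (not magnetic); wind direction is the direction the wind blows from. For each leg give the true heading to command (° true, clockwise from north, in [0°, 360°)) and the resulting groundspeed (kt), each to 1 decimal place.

Leg 1: desired track 9.2°; wind correction -10.3° → command heading 358.9°, groundspeed 93.6 kt
Leg 2: desired track 265.7°; wind correction +7.4° → command heading 273.1°, groundspeed 87.7 kt
Leg 3: desired track 137.0°; wind correction +2.3° → command heading 139.3°, groundspeed 125.2 kt
Leg 4: desired track 289.3°; wind correction +3.2° → command heading 292.5°, groundspeed 84.4 kt

Leg 1: heading=358.9°, groundspeed=93.6 kt
Leg 2: heading=273.1°, groundspeed=87.7 kt
Leg 3: heading=139.3°, groundspeed=125.2 kt
Leg 4: heading=292.5°, groundspeed=84.4 kt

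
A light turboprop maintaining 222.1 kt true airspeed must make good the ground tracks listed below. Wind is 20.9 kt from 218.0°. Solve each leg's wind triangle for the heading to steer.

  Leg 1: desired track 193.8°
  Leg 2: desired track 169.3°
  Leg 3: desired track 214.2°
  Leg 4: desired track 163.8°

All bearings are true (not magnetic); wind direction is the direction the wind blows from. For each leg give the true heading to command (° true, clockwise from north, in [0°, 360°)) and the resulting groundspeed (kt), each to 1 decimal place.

Leg 1: heading=196.0°, groundspeed=202.9 kt
Leg 2: heading=173.4°, groundspeed=207.8 kt
Leg 3: heading=214.6°, groundspeed=201.2 kt
Leg 4: heading=168.2°, groundspeed=209.2 kt

Leg 1: desired track 193.8°; wind correction +2.2° → command heading 196.0°, groundspeed 202.9 kt
Leg 2: desired track 169.3°; wind correction +4.1° → command heading 173.4°, groundspeed 207.8 kt
Leg 3: desired track 214.2°; wind correction +0.4° → command heading 214.6°, groundspeed 201.2 kt
Leg 4: desired track 163.8°; wind correction +4.4° → command heading 168.2°, groundspeed 209.2 kt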